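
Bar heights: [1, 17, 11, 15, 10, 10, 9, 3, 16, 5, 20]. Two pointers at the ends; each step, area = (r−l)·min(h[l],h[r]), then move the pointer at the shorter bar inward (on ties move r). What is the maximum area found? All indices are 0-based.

l=0 r=10: min(1,20)*10=10 best=10 *, l++
l=1 r=10: min(17,20)*9=153 best=153 *, l++
l=2 r=10: min(11,20)*8=88 best=153, l++
l=3 r=10: min(15,20)*7=105 best=153, l++
l=4 r=10: min(10,20)*6=60 best=153, l++
l=5 r=10: min(10,20)*5=50 best=153, l++
l=6 r=10: min(9,20)*4=36 best=153, l++
l=7 r=10: min(3,20)*3=9 best=153, l++
l=8 r=10: min(16,20)*2=32 best=153, l++
l=9 r=10: min(5,20)*1=5 best=153, l++

max area = 153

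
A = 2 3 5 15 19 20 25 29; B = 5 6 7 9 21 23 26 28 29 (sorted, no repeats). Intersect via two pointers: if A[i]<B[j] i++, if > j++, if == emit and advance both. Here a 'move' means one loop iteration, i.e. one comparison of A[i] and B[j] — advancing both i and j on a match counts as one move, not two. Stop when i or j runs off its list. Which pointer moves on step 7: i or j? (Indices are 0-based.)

i

[i=0,j=0] 2<5 → i++
[i=1,j=0] 3<5 → i++
[i=2,j=0] 5==5 emit → i++,j++
[i=3,j=1] 15>6 → j++
[i=3,j=2] 15>7 → j++
[i=3,j=3] 15>9 → j++
[i=3,j=4] 15<21 → i++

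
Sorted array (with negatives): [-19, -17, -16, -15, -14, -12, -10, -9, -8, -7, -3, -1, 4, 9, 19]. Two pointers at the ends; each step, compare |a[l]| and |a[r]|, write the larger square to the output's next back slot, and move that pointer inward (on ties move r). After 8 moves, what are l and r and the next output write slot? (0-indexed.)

l=7, r=13, next write slot=6

l=0 r=14: |-19|<=|19| out[14]=361, r--
l=0 r=13: |-19|>|9| out[13]=361, l++
l=1 r=13: |-17|>|9| out[12]=289, l++
l=2 r=13: |-16|>|9| out[11]=256, l++
l=3 r=13: |-15|>|9| out[10]=225, l++
l=4 r=13: |-14|>|9| out[9]=196, l++
l=5 r=13: |-12|>|9| out[8]=144, l++
l=6 r=13: |-10|>|9| out[7]=100, l++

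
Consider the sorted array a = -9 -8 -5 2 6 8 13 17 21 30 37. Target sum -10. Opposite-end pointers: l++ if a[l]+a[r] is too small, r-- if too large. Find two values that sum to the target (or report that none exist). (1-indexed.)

[1,11] -9+37=28 >-10 → r--
[1,10] -9+30=21 >-10 → r--
[1,9] -9+21=12 >-10 → r--
[1,8] -9+17=8 >-10 → r--
[1,7] -9+13=4 >-10 → r--
[1,6] -9+8=-1 >-10 → r--
[1,5] -9+6=-3 >-10 → r--
[1,4] -9+2=-7 >-10 → r--
[1,3] -9+-5=-14 <-10 → l++
[2,3] -8+-5=-13 <-10 → l++

no pair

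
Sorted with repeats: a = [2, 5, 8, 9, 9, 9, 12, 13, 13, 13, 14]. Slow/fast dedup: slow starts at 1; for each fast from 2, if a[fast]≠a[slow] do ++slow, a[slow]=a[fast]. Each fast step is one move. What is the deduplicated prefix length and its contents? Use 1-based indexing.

(s=1,f=2) a[fast]=5≠a[slow]=2 write a[2]=5 → slow++,fast++
(s=2,f=3) a[fast]=8≠a[slow]=5 write a[3]=8 → slow++,fast++
(s=3,f=4) a[fast]=9≠a[slow]=8 write a[4]=9 → slow++,fast++
(s=4,f=5) a[fast]=9=a[slow] dup → fast++
(s=4,f=6) a[fast]=9=a[slow] dup → fast++
(s=4,f=7) a[fast]=12≠a[slow]=9 write a[5]=12 → slow++,fast++
(s=5,f=8) a[fast]=13≠a[slow]=12 write a[6]=13 → slow++,fast++
(s=6,f=9) a[fast]=13=a[slow] dup → fast++
(s=6,f=10) a[fast]=13=a[slow] dup → fast++
(s=6,f=11) a[fast]=14≠a[slow]=13 write a[7]=14 → slow++,fast++

length 7; prefix = [2, 5, 8, 9, 12, 13, 14]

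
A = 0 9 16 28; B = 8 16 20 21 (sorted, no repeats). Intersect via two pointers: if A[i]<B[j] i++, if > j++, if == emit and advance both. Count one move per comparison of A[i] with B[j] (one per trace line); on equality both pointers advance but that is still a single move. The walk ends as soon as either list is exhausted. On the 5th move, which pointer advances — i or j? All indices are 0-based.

j

[i=0,j=0] 0<8 → i++
[i=1,j=0] 9>8 → j++
[i=1,j=1] 9<16 → i++
[i=2,j=1] 16==16 emit → i++,j++
[i=3,j=2] 28>20 → j++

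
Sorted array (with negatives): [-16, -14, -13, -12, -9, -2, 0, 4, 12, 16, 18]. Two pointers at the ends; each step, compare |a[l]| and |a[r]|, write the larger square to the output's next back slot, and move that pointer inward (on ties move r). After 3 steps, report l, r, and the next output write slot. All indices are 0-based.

l=0 r=10: |-16|<=|18| out[10]=324, r--
l=0 r=9: |-16|<=|16| out[9]=256, r--
l=0 r=8: |-16|>|12| out[8]=256, l++

l=1, r=8, next write slot=7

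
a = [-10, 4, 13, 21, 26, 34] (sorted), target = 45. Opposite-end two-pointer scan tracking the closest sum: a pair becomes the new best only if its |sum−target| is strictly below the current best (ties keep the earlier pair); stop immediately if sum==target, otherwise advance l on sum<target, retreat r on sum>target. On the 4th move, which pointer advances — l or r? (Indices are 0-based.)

l=0 r=5: -10+34=24 d=21 *, l++
l=1 r=5: 4+34=38 d=7 *, l++
l=2 r=5: 13+34=47 d=2 *, r--
l=2 r=4: 13+26=39 d=6, l++

l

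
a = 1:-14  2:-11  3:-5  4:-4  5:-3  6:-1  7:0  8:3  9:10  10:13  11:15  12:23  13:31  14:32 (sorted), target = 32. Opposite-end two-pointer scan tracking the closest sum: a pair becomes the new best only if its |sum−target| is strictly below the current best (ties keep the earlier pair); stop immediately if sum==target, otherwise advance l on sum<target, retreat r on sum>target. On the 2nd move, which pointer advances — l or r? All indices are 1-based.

l

[1,14] -14+32=18 d=14 * → l++
[2,14] -11+32=21 d=11 * → l++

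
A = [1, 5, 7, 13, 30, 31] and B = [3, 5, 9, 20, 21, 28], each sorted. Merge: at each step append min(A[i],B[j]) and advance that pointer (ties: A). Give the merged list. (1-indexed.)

i=1 j=1: A[i]=1<=B[j]=3 take 1, i++
i=2 j=1: A[i]=5>B[j]=3 take 3, j++
i=2 j=2: A[i]=5<=B[j]=5 take 5, i++
i=3 j=2: A[i]=7>B[j]=5 take 5, j++
i=3 j=3: A[i]=7<=B[j]=9 take 7, i++
i=4 j=3: A[i]=13>B[j]=9 take 9, j++
i=4 j=4: A[i]=13<=B[j]=20 take 13, i++
i=5 j=4: A[i]=30>B[j]=20 take 20, j++
i=5 j=5: A[i]=30>B[j]=21 take 21, j++
i=5 j=6: A[i]=30>B[j]=28 take 28, j++
i=5 j=7: B done, take A[i]=30, i++
i=6 j=7: B done, take A[i]=31, i++

[1, 3, 5, 5, 7, 9, 13, 20, 21, 28, 30, 31]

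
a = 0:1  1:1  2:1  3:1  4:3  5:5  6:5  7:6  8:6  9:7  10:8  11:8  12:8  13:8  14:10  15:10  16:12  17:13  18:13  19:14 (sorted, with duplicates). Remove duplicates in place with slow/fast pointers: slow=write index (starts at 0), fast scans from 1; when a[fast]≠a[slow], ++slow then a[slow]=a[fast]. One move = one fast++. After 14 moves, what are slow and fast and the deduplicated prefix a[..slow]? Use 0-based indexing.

slow=6, fast=15, prefix=[1, 3, 5, 6, 7, 8, 10]

(s=0,f=1) a[fast]=1=a[slow] dup → fast++
(s=0,f=2) a[fast]=1=a[slow] dup → fast++
(s=0,f=3) a[fast]=1=a[slow] dup → fast++
(s=0,f=4) a[fast]=3≠a[slow]=1 write a[1]=3 → slow++,fast++
(s=1,f=5) a[fast]=5≠a[slow]=3 write a[2]=5 → slow++,fast++
(s=2,f=6) a[fast]=5=a[slow] dup → fast++
(s=2,f=7) a[fast]=6≠a[slow]=5 write a[3]=6 → slow++,fast++
(s=3,f=8) a[fast]=6=a[slow] dup → fast++
(s=3,f=9) a[fast]=7≠a[slow]=6 write a[4]=7 → slow++,fast++
(s=4,f=10) a[fast]=8≠a[slow]=7 write a[5]=8 → slow++,fast++
(s=5,f=11) a[fast]=8=a[slow] dup → fast++
(s=5,f=12) a[fast]=8=a[slow] dup → fast++
(s=5,f=13) a[fast]=8=a[slow] dup → fast++
(s=5,f=14) a[fast]=10≠a[slow]=8 write a[6]=10 → slow++,fast++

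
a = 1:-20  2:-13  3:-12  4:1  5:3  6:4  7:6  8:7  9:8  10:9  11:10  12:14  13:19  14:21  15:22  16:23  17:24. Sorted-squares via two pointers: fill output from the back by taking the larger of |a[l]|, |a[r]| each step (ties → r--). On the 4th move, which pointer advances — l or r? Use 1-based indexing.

[1,17] |-20|<=|24| out[17]=576 → r--
[1,16] |-20|<=|23| out[16]=529 → r--
[1,15] |-20|<=|22| out[15]=484 → r--
[1,14] |-20|<=|21| out[14]=441 → r--

r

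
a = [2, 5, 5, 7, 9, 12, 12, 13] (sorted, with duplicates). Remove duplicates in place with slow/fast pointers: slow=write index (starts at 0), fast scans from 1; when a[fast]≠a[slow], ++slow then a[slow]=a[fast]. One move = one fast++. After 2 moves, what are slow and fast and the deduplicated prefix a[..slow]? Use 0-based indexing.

slow=1, fast=3, prefix=[2, 5]

(s=0,f=1) a[fast]=5≠a[slow]=2 write a[1]=5 → slow++,fast++
(s=1,f=2) a[fast]=5=a[slow] dup → fast++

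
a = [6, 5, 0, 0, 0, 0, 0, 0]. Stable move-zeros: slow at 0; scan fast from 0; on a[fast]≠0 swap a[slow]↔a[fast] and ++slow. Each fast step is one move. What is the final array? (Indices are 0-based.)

[6, 5, 0, 0, 0, 0, 0, 0]

(s=0,f=0) a[fast]=6≠0 swap→a[0]=6 → slow++,fast++
(s=1,f=1) a[fast]=5≠0 swap→a[1]=5 → slow++,fast++
(s=2,f=2) a[fast]=0 → fast++
(s=2,f=3) a[fast]=0 → fast++
(s=2,f=4) a[fast]=0 → fast++
(s=2,f=5) a[fast]=0 → fast++
(s=2,f=6) a[fast]=0 → fast++
(s=2,f=7) a[fast]=0 → fast++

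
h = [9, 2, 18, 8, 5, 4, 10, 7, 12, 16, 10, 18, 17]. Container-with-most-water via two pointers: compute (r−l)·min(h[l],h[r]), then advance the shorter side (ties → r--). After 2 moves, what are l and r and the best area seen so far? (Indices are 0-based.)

[0,12] min(9,17)*12=108 best=108 * → l++
[1,12] min(2,17)*11=22 best=108 → l++

l=2, r=12, best area=108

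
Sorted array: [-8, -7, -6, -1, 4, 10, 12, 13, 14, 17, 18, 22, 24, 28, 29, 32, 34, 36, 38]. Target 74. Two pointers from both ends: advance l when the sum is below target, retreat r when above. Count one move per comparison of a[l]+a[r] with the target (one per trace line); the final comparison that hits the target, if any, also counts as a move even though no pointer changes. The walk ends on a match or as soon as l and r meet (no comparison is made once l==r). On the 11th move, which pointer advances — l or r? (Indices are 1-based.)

[1,19] -8+38=30 <74 → l++
[2,19] -7+38=31 <74 → l++
[3,19] -6+38=32 <74 → l++
[4,19] -1+38=37 <74 → l++
[5,19] 4+38=42 <74 → l++
[6,19] 10+38=48 <74 → l++
[7,19] 12+38=50 <74 → l++
[8,19] 13+38=51 <74 → l++
[9,19] 14+38=52 <74 → l++
[10,19] 17+38=55 <74 → l++
[11,19] 18+38=56 <74 → l++

l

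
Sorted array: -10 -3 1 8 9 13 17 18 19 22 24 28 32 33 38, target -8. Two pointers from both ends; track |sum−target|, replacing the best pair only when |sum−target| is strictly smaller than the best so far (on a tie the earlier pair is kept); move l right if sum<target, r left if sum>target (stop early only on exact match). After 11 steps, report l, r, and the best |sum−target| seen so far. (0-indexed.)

l=0, r=3, best |Δ|=7

l=0 r=14: -10+38=28 d=36 *, r--
l=0 r=13: -10+33=23 d=31 *, r--
l=0 r=12: -10+32=22 d=30 *, r--
l=0 r=11: -10+28=18 d=26 *, r--
l=0 r=10: -10+24=14 d=22 *, r--
l=0 r=9: -10+22=12 d=20 *, r--
l=0 r=8: -10+19=9 d=17 *, r--
l=0 r=7: -10+18=8 d=16 *, r--
l=0 r=6: -10+17=7 d=15 *, r--
l=0 r=5: -10+13=3 d=11 *, r--
l=0 r=4: -10+9=-1 d=7 *, r--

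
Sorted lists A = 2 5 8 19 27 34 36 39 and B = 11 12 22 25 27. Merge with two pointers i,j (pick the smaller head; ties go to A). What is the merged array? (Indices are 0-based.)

i=0 j=0: A[i]=2<=B[j]=11 take 2, i++
i=1 j=0: A[i]=5<=B[j]=11 take 5, i++
i=2 j=0: A[i]=8<=B[j]=11 take 8, i++
i=3 j=0: A[i]=19>B[j]=11 take 11, j++
i=3 j=1: A[i]=19>B[j]=12 take 12, j++
i=3 j=2: A[i]=19<=B[j]=22 take 19, i++
i=4 j=2: A[i]=27>B[j]=22 take 22, j++
i=4 j=3: A[i]=27>B[j]=25 take 25, j++
i=4 j=4: A[i]=27<=B[j]=27 take 27, i++
i=5 j=4: A[i]=34>B[j]=27 take 27, j++
i=5 j=5: B done, take A[i]=34, i++
i=6 j=5: B done, take A[i]=36, i++
i=7 j=5: B done, take A[i]=39, i++

[2, 5, 8, 11, 12, 19, 22, 25, 27, 27, 34, 36, 39]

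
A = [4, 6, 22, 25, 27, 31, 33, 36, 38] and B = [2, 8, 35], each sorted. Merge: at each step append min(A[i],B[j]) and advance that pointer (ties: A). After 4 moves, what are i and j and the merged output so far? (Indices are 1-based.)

[i=1,j=1] A[i]=4>B[j]=2 take 2 → j++
[i=1,j=2] A[i]=4<=B[j]=8 take 4 → i++
[i=2,j=2] A[i]=6<=B[j]=8 take 6 → i++
[i=3,j=2] A[i]=22>B[j]=8 take 8 → j++

i=3, j=3, merged so far=[2, 4, 6, 8]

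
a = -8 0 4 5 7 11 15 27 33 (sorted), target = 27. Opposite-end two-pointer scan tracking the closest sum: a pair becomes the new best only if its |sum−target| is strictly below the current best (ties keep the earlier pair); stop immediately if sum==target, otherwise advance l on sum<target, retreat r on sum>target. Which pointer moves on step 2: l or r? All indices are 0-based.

r

l=0 r=8: -8+33=25 d=2 *, l++
l=1 r=8: 0+33=33 d=6, r--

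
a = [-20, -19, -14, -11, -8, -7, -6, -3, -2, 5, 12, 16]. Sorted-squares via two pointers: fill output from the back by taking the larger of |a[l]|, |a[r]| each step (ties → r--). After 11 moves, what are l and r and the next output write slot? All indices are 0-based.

[0,11] |-20|>|16| out[11]=400 → l++
[1,11] |-19|>|16| out[10]=361 → l++
[2,11] |-14|<=|16| out[9]=256 → r--
[2,10] |-14|>|12| out[8]=196 → l++
[3,10] |-11|<=|12| out[7]=144 → r--
[3,9] |-11|>|5| out[6]=121 → l++
[4,9] |-8|>|5| out[5]=64 → l++
[5,9] |-7|>|5| out[4]=49 → l++
[6,9] |-6|>|5| out[3]=36 → l++
[7,9] |-3|<=|5| out[2]=25 → r--
[7,8] |-3|>|-2| out[1]=9 → l++

l=8, r=8, next write slot=0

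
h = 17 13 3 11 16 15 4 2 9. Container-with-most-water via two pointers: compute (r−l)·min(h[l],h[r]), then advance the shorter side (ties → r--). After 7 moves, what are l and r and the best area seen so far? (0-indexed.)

[0,8] min(17,9)*8=72 best=72 * → r--
[0,7] min(17,2)*7=14 best=72 → r--
[0,6] min(17,4)*6=24 best=72 → r--
[0,5] min(17,15)*5=75 best=75 * → r--
[0,4] min(17,16)*4=64 best=75 → r--
[0,3] min(17,11)*3=33 best=75 → r--
[0,2] min(17,3)*2=6 best=75 → r--

l=0, r=1, best area=75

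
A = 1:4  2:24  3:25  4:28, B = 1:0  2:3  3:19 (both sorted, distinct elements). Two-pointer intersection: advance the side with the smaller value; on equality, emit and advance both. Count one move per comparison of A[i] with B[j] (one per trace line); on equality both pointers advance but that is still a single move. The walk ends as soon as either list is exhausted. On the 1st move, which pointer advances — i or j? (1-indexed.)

i=1 j=1: 4>0, j++

j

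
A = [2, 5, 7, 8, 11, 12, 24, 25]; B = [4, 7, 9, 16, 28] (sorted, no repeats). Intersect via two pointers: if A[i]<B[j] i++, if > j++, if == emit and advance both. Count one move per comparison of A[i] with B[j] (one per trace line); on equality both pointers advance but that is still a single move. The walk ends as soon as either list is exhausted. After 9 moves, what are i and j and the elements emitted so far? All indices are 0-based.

i=6, j=4, emitted=[7]

[i=0,j=0] 2<4 → i++
[i=1,j=0] 5>4 → j++
[i=1,j=1] 5<7 → i++
[i=2,j=1] 7==7 emit → i++,j++
[i=3,j=2] 8<9 → i++
[i=4,j=2] 11>9 → j++
[i=4,j=3] 11<16 → i++
[i=5,j=3] 12<16 → i++
[i=6,j=3] 24>16 → j++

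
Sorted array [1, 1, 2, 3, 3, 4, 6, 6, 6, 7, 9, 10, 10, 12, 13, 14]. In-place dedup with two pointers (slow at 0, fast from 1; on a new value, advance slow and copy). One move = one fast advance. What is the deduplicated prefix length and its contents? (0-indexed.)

length 11; prefix = [1, 2, 3, 4, 6, 7, 9, 10, 12, 13, 14]

(s=0,f=1) a[fast]=1=a[slow] dup → fast++
(s=0,f=2) a[fast]=2≠a[slow]=1 write a[1]=2 → slow++,fast++
(s=1,f=3) a[fast]=3≠a[slow]=2 write a[2]=3 → slow++,fast++
(s=2,f=4) a[fast]=3=a[slow] dup → fast++
(s=2,f=5) a[fast]=4≠a[slow]=3 write a[3]=4 → slow++,fast++
(s=3,f=6) a[fast]=6≠a[slow]=4 write a[4]=6 → slow++,fast++
(s=4,f=7) a[fast]=6=a[slow] dup → fast++
(s=4,f=8) a[fast]=6=a[slow] dup → fast++
(s=4,f=9) a[fast]=7≠a[slow]=6 write a[5]=7 → slow++,fast++
(s=5,f=10) a[fast]=9≠a[slow]=7 write a[6]=9 → slow++,fast++
(s=6,f=11) a[fast]=10≠a[slow]=9 write a[7]=10 → slow++,fast++
(s=7,f=12) a[fast]=10=a[slow] dup → fast++
(s=7,f=13) a[fast]=12≠a[slow]=10 write a[8]=12 → slow++,fast++
(s=8,f=14) a[fast]=13≠a[slow]=12 write a[9]=13 → slow++,fast++
(s=9,f=15) a[fast]=14≠a[slow]=13 write a[10]=14 → slow++,fast++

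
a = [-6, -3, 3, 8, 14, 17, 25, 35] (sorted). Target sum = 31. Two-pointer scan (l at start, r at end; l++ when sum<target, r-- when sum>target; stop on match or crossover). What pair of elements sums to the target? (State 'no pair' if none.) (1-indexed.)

(14, 17)

[1,8] -6+35=29 <31 → l++
[2,8] -3+35=32 >31 → r--
[2,7] -3+25=22 <31 → l++
[3,7] 3+25=28 <31 → l++
[4,7] 8+25=33 >31 → r--
[4,6] 8+17=25 <31 → l++
[5,6] 14+17=31 → found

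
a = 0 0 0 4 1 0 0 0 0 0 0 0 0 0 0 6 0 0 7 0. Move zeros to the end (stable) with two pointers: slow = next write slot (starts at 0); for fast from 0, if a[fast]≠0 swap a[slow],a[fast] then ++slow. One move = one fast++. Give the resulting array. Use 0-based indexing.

[4, 1, 6, 7, 0, 0, 0, 0, 0, 0, 0, 0, 0, 0, 0, 0, 0, 0, 0, 0]

(s=0,f=0) a[fast]=0 → fast++
(s=0,f=1) a[fast]=0 → fast++
(s=0,f=2) a[fast]=0 → fast++
(s=0,f=3) a[fast]=4≠0 swap→a[0]=4 → slow++,fast++
(s=1,f=4) a[fast]=1≠0 swap→a[1]=1 → slow++,fast++
(s=2,f=5) a[fast]=0 → fast++
(s=2,f=6) a[fast]=0 → fast++
(s=2,f=7) a[fast]=0 → fast++
(s=2,f=8) a[fast]=0 → fast++
(s=2,f=9) a[fast]=0 → fast++
(s=2,f=10) a[fast]=0 → fast++
(s=2,f=11) a[fast]=0 → fast++
(s=2,f=12) a[fast]=0 → fast++
(s=2,f=13) a[fast]=0 → fast++
(s=2,f=14) a[fast]=0 → fast++
(s=2,f=15) a[fast]=6≠0 swap→a[2]=6 → slow++,fast++
(s=3,f=16) a[fast]=0 → fast++
(s=3,f=17) a[fast]=0 → fast++
(s=3,f=18) a[fast]=7≠0 swap→a[3]=7 → slow++,fast++
(s=4,f=19) a[fast]=0 → fast++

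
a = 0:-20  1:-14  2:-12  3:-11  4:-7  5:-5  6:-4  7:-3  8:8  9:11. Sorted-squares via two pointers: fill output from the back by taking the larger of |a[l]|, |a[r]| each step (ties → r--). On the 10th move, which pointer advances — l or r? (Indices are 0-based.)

r

[0,9] |-20|>|11| out[9]=400 → l++
[1,9] |-14|>|11| out[8]=196 → l++
[2,9] |-12|>|11| out[7]=144 → l++
[3,9] |-11|<=|11| out[6]=121 → r--
[3,8] |-11|>|8| out[5]=121 → l++
[4,8] |-7|<=|8| out[4]=64 → r--
[4,7] |-7|>|-3| out[3]=49 → l++
[5,7] |-5|>|-3| out[2]=25 → l++
[6,7] |-4|>|-3| out[1]=16 → l++
[7,7] |-3|<=|-3| out[0]=9 → r--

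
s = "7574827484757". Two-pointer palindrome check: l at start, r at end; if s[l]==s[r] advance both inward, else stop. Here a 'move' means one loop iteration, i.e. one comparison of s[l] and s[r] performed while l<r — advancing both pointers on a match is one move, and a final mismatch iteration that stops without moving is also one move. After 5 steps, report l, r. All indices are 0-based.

l=5, r=7

l=0 r=12: '7'=='7', l++,r--
l=1 r=11: '5'=='5', l++,r--
l=2 r=10: '7'=='7', l++,r--
l=3 r=9: '4'=='4', l++,r--
l=4 r=8: '8'=='8', l++,r--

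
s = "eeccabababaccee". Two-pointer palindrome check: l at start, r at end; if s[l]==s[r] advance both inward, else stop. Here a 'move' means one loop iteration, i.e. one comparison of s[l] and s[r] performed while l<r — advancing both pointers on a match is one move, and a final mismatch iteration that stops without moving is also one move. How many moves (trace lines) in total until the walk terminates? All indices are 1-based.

l=1 r=15: 'e'=='e', l++,r--
l=2 r=14: 'e'=='e', l++,r--
l=3 r=13: 'c'=='c', l++,r--
l=4 r=12: 'c'=='c', l++,r--
l=5 r=11: 'a'=='a', l++,r--
l=6 r=10: 'b'=='b', l++,r--
l=7 r=9: 'a'=='a', l++,r--

7 moves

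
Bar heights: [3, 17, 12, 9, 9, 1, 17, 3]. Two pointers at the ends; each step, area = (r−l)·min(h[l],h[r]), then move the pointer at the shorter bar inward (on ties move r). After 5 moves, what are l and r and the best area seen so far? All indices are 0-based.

l=1, r=3, best area=85

l=0 r=7: min(3,3)*7=21 best=21 *, r--
l=0 r=6: min(3,17)*6=18 best=21, l++
l=1 r=6: min(17,17)*5=85 best=85 *, r--
l=1 r=5: min(17,1)*4=4 best=85, r--
l=1 r=4: min(17,9)*3=27 best=85, r--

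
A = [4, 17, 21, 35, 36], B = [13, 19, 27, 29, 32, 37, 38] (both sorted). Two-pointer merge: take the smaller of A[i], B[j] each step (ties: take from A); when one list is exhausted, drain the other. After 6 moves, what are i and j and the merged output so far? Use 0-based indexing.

i=0 j=0: A[i]=4<=B[j]=13 take 4, i++
i=1 j=0: A[i]=17>B[j]=13 take 13, j++
i=1 j=1: A[i]=17<=B[j]=19 take 17, i++
i=2 j=1: A[i]=21>B[j]=19 take 19, j++
i=2 j=2: A[i]=21<=B[j]=27 take 21, i++
i=3 j=2: A[i]=35>B[j]=27 take 27, j++

i=3, j=3, merged so far=[4, 13, 17, 19, 21, 27]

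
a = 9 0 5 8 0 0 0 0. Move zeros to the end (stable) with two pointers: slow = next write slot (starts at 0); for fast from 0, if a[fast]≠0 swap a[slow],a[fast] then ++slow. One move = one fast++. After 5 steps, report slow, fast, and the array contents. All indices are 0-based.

slow=0 fast=0: a[fast]=9≠0 swap→a[0]=9, slow++,fast++
slow=1 fast=1: a[fast]=0, fast++
slow=1 fast=2: a[fast]=5≠0 swap→a[1]=5, slow++,fast++
slow=2 fast=3: a[fast]=8≠0 swap→a[2]=8, slow++,fast++
slow=3 fast=4: a[fast]=0, fast++

slow=3, fast=5, a=[9, 5, 8, 0, 0, 0, 0, 0]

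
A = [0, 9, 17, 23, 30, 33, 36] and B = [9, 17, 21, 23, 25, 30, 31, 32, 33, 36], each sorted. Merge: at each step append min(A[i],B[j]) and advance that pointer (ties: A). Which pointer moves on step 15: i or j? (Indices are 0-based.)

j

[i=0,j=0] A[i]=0<=B[j]=9 take 0 → i++
[i=1,j=0] A[i]=9<=B[j]=9 take 9 → i++
[i=2,j=0] A[i]=17>B[j]=9 take 9 → j++
[i=2,j=1] A[i]=17<=B[j]=17 take 17 → i++
[i=3,j=1] A[i]=23>B[j]=17 take 17 → j++
[i=3,j=2] A[i]=23>B[j]=21 take 21 → j++
[i=3,j=3] A[i]=23<=B[j]=23 take 23 → i++
[i=4,j=3] A[i]=30>B[j]=23 take 23 → j++
[i=4,j=4] A[i]=30>B[j]=25 take 25 → j++
[i=4,j=5] A[i]=30<=B[j]=30 take 30 → i++
[i=5,j=5] A[i]=33>B[j]=30 take 30 → j++
[i=5,j=6] A[i]=33>B[j]=31 take 31 → j++
[i=5,j=7] A[i]=33>B[j]=32 take 32 → j++
[i=5,j=8] A[i]=33<=B[j]=33 take 33 → i++
[i=6,j=8] A[i]=36>B[j]=33 take 33 → j++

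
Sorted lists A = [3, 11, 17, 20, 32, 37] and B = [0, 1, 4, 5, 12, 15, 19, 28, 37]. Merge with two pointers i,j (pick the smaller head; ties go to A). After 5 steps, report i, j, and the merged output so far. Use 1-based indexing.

i=2, j=5, merged so far=[0, 1, 3, 4, 5]

[i=1,j=1] A[i]=3>B[j]=0 take 0 → j++
[i=1,j=2] A[i]=3>B[j]=1 take 1 → j++
[i=1,j=3] A[i]=3<=B[j]=4 take 3 → i++
[i=2,j=3] A[i]=11>B[j]=4 take 4 → j++
[i=2,j=4] A[i]=11>B[j]=5 take 5 → j++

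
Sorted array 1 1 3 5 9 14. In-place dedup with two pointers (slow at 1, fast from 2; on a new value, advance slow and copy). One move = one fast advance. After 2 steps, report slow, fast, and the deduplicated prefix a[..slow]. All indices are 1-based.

(s=1,f=2) a[fast]=1=a[slow] dup → fast++
(s=1,f=3) a[fast]=3≠a[slow]=1 write a[2]=3 → slow++,fast++

slow=2, fast=4, prefix=[1, 3]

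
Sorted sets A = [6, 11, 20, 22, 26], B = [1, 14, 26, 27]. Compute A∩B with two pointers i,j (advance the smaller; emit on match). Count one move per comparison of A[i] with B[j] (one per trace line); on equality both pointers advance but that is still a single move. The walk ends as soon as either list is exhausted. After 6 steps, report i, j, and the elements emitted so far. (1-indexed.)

i=5, j=3, emitted=[]

[i=1,j=1] 6>1 → j++
[i=1,j=2] 6<14 → i++
[i=2,j=2] 11<14 → i++
[i=3,j=2] 20>14 → j++
[i=3,j=3] 20<26 → i++
[i=4,j=3] 22<26 → i++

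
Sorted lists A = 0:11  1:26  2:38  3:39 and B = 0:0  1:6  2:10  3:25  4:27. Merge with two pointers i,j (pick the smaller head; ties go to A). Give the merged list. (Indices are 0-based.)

[i=0,j=0] A[i]=11>B[j]=0 take 0 → j++
[i=0,j=1] A[i]=11>B[j]=6 take 6 → j++
[i=0,j=2] A[i]=11>B[j]=10 take 10 → j++
[i=0,j=3] A[i]=11<=B[j]=25 take 11 → i++
[i=1,j=3] A[i]=26>B[j]=25 take 25 → j++
[i=1,j=4] A[i]=26<=B[j]=27 take 26 → i++
[i=2,j=4] A[i]=38>B[j]=27 take 27 → j++
[i=2,j=5] B done, take A[i]=38 → i++
[i=3,j=5] B done, take A[i]=39 → i++

[0, 6, 10, 11, 25, 26, 27, 38, 39]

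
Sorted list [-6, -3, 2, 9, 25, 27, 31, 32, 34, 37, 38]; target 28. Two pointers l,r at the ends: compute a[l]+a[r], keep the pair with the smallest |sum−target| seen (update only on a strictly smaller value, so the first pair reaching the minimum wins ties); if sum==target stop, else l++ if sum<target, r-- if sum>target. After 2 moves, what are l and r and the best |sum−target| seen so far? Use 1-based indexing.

l=1 r=11: -6+38=32 d=4 *, r--
l=1 r=10: -6+37=31 d=3 *, r--

l=1, r=9, best |Δ|=3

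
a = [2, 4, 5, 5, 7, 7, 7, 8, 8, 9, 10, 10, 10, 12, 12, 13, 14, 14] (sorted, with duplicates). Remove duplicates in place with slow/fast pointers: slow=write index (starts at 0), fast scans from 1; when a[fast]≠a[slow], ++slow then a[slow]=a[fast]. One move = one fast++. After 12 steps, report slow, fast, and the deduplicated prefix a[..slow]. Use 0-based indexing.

(s=0,f=1) a[fast]=4≠a[slow]=2 write a[1]=4 → slow++,fast++
(s=1,f=2) a[fast]=5≠a[slow]=4 write a[2]=5 → slow++,fast++
(s=2,f=3) a[fast]=5=a[slow] dup → fast++
(s=2,f=4) a[fast]=7≠a[slow]=5 write a[3]=7 → slow++,fast++
(s=3,f=5) a[fast]=7=a[slow] dup → fast++
(s=3,f=6) a[fast]=7=a[slow] dup → fast++
(s=3,f=7) a[fast]=8≠a[slow]=7 write a[4]=8 → slow++,fast++
(s=4,f=8) a[fast]=8=a[slow] dup → fast++
(s=4,f=9) a[fast]=9≠a[slow]=8 write a[5]=9 → slow++,fast++
(s=5,f=10) a[fast]=10≠a[slow]=9 write a[6]=10 → slow++,fast++
(s=6,f=11) a[fast]=10=a[slow] dup → fast++
(s=6,f=12) a[fast]=10=a[slow] dup → fast++

slow=6, fast=13, prefix=[2, 4, 5, 7, 8, 9, 10]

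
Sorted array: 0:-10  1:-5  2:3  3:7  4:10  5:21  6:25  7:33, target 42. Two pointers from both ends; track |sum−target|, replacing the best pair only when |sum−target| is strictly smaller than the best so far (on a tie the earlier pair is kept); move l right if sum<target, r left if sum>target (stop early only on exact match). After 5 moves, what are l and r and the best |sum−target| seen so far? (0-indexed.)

[0,7] -10+33=23 d=19 * → l++
[1,7] -5+33=28 d=14 * → l++
[2,7] 3+33=36 d=6 * → l++
[3,7] 7+33=40 d=2 * → l++
[4,7] 10+33=43 d=1 * → r--

l=4, r=6, best |Δ|=1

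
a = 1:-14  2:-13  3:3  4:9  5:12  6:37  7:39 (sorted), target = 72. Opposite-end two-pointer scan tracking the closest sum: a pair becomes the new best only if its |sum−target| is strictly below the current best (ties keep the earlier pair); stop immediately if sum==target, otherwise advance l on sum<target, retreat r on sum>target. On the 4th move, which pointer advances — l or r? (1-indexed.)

l

l=1 r=7: -14+39=25 d=47 *, l++
l=2 r=7: -13+39=26 d=46 *, l++
l=3 r=7: 3+39=42 d=30 *, l++
l=4 r=7: 9+39=48 d=24 *, l++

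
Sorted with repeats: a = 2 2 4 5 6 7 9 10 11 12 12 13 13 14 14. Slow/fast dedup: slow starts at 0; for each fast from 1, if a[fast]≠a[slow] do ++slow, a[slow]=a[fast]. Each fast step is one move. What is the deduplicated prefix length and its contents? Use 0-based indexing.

length 11; prefix = [2, 4, 5, 6, 7, 9, 10, 11, 12, 13, 14]

(s=0,f=1) a[fast]=2=a[slow] dup → fast++
(s=0,f=2) a[fast]=4≠a[slow]=2 write a[1]=4 → slow++,fast++
(s=1,f=3) a[fast]=5≠a[slow]=4 write a[2]=5 → slow++,fast++
(s=2,f=4) a[fast]=6≠a[slow]=5 write a[3]=6 → slow++,fast++
(s=3,f=5) a[fast]=7≠a[slow]=6 write a[4]=7 → slow++,fast++
(s=4,f=6) a[fast]=9≠a[slow]=7 write a[5]=9 → slow++,fast++
(s=5,f=7) a[fast]=10≠a[slow]=9 write a[6]=10 → slow++,fast++
(s=6,f=8) a[fast]=11≠a[slow]=10 write a[7]=11 → slow++,fast++
(s=7,f=9) a[fast]=12≠a[slow]=11 write a[8]=12 → slow++,fast++
(s=8,f=10) a[fast]=12=a[slow] dup → fast++
(s=8,f=11) a[fast]=13≠a[slow]=12 write a[9]=13 → slow++,fast++
(s=9,f=12) a[fast]=13=a[slow] dup → fast++
(s=9,f=13) a[fast]=14≠a[slow]=13 write a[10]=14 → slow++,fast++
(s=10,f=14) a[fast]=14=a[slow] dup → fast++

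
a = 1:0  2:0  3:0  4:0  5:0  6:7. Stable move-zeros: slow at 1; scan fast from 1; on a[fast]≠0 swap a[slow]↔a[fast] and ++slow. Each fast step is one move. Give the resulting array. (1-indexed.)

[7, 0, 0, 0, 0, 0]

(s=1,f=1) a[fast]=0 → fast++
(s=1,f=2) a[fast]=0 → fast++
(s=1,f=3) a[fast]=0 → fast++
(s=1,f=4) a[fast]=0 → fast++
(s=1,f=5) a[fast]=0 → fast++
(s=1,f=6) a[fast]=7≠0 swap→a[1]=7 → slow++,fast++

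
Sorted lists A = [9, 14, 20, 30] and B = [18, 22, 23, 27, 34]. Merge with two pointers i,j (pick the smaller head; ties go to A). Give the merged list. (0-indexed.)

i=0 j=0: A[i]=9<=B[j]=18 take 9, i++
i=1 j=0: A[i]=14<=B[j]=18 take 14, i++
i=2 j=0: A[i]=20>B[j]=18 take 18, j++
i=2 j=1: A[i]=20<=B[j]=22 take 20, i++
i=3 j=1: A[i]=30>B[j]=22 take 22, j++
i=3 j=2: A[i]=30>B[j]=23 take 23, j++
i=3 j=3: A[i]=30>B[j]=27 take 27, j++
i=3 j=4: A[i]=30<=B[j]=34 take 30, i++
i=4 j=4: A done, take B[j]=34, j++

[9, 14, 18, 20, 22, 23, 27, 30, 34]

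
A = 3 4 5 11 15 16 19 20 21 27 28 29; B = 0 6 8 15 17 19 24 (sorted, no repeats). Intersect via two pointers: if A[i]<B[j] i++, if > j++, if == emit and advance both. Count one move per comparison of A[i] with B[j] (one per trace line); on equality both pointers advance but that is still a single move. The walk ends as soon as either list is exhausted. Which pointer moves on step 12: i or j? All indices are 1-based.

[i=1,j=1] 3>0 → j++
[i=1,j=2] 3<6 → i++
[i=2,j=2] 4<6 → i++
[i=3,j=2] 5<6 → i++
[i=4,j=2] 11>6 → j++
[i=4,j=3] 11>8 → j++
[i=4,j=4] 11<15 → i++
[i=5,j=4] 15==15 emit → i++,j++
[i=6,j=5] 16<17 → i++
[i=7,j=5] 19>17 → j++
[i=7,j=6] 19==19 emit → i++,j++
[i=8,j=7] 20<24 → i++

i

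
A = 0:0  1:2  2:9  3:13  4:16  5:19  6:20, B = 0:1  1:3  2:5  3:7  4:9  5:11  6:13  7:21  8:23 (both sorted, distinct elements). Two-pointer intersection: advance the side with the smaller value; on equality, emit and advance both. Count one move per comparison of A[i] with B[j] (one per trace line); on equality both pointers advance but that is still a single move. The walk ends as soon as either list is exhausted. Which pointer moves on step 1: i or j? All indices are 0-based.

i

[i=0,j=0] 0<1 → i++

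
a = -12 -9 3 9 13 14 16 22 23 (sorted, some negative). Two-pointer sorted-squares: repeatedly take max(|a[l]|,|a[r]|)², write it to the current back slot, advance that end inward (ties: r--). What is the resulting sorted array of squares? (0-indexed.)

[0,8] |-12|<=|23| out[8]=529 → r--
[0,7] |-12|<=|22| out[7]=484 → r--
[0,6] |-12|<=|16| out[6]=256 → r--
[0,5] |-12|<=|14| out[5]=196 → r--
[0,4] |-12|<=|13| out[4]=169 → r--
[0,3] |-12|>|9| out[3]=144 → l++
[1,3] |-9|<=|9| out[2]=81 → r--
[1,2] |-9|>|3| out[1]=81 → l++
[2,2] |3|<=|3| out[0]=9 → r--

[9, 81, 81, 144, 169, 196, 256, 484, 529]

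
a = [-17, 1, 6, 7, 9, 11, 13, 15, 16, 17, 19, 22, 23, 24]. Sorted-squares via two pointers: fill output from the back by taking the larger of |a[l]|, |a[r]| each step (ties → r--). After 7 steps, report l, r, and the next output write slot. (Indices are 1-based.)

l=2, r=8, next write slot=7

l=1 r=14: |-17|<=|24| out[14]=576, r--
l=1 r=13: |-17|<=|23| out[13]=529, r--
l=1 r=12: |-17|<=|22| out[12]=484, r--
l=1 r=11: |-17|<=|19| out[11]=361, r--
l=1 r=10: |-17|<=|17| out[10]=289, r--
l=1 r=9: |-17|>|16| out[9]=289, l++
l=2 r=9: |1|<=|16| out[8]=256, r--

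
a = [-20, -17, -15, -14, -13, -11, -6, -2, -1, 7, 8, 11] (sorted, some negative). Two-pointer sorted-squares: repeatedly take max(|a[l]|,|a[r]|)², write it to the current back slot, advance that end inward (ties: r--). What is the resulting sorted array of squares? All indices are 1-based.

[1,12] |-20|>|11| out[12]=400 → l++
[2,12] |-17|>|11| out[11]=289 → l++
[3,12] |-15|>|11| out[10]=225 → l++
[4,12] |-14|>|11| out[9]=196 → l++
[5,12] |-13|>|11| out[8]=169 → l++
[6,12] |-11|<=|11| out[7]=121 → r--
[6,11] |-11|>|8| out[6]=121 → l++
[7,11] |-6|<=|8| out[5]=64 → r--
[7,10] |-6|<=|7| out[4]=49 → r--
[7,9] |-6|>|-1| out[3]=36 → l++
[8,9] |-2|>|-1| out[2]=4 → l++
[9,9] |-1|<=|-1| out[1]=1 → r--

[1, 4, 36, 49, 64, 121, 121, 169, 196, 225, 289, 400]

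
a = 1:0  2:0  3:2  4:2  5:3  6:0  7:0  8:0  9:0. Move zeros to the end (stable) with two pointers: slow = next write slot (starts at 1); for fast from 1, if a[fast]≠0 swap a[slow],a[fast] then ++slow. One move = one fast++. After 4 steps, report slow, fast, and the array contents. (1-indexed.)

slow=3, fast=5, a=[2, 2, 0, 0, 3, 0, 0, 0, 0]

slow=1 fast=1: a[fast]=0, fast++
slow=1 fast=2: a[fast]=0, fast++
slow=1 fast=3: a[fast]=2≠0 swap→a[1]=2, slow++,fast++
slow=2 fast=4: a[fast]=2≠0 swap→a[2]=2, slow++,fast++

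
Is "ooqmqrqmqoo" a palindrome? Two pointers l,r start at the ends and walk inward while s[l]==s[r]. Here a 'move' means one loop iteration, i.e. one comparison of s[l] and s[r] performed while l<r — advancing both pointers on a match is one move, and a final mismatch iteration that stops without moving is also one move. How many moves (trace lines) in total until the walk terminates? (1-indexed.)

[1,11] 'o'=='o' → l++,r--
[2,10] 'o'=='o' → l++,r--
[3,9] 'q'=='q' → l++,r--
[4,8] 'm'=='m' → l++,r--
[5,7] 'q'=='q' → l++,r--

5 moves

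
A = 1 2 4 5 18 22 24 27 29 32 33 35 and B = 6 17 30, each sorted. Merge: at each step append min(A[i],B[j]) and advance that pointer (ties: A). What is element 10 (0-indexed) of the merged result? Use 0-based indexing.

merged[10] = 29

i=0 j=0: A[i]=1<=B[j]=6 take 1, i++
i=1 j=0: A[i]=2<=B[j]=6 take 2, i++
i=2 j=0: A[i]=4<=B[j]=6 take 4, i++
i=3 j=0: A[i]=5<=B[j]=6 take 5, i++
i=4 j=0: A[i]=18>B[j]=6 take 6, j++
i=4 j=1: A[i]=18>B[j]=17 take 17, j++
i=4 j=2: A[i]=18<=B[j]=30 take 18, i++
i=5 j=2: A[i]=22<=B[j]=30 take 22, i++
i=6 j=2: A[i]=24<=B[j]=30 take 24, i++
i=7 j=2: A[i]=27<=B[j]=30 take 27, i++
i=8 j=2: A[i]=29<=B[j]=30 take 29, i++
i=9 j=2: A[i]=32>B[j]=30 take 30, j++
i=9 j=3: B done, take A[i]=32, i++
i=10 j=3: B done, take A[i]=33, i++
i=11 j=3: B done, take A[i]=35, i++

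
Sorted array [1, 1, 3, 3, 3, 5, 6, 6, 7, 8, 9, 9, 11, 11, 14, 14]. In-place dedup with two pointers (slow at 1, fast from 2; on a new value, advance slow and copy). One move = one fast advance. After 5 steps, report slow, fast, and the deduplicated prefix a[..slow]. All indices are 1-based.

(s=1,f=2) a[fast]=1=a[slow] dup → fast++
(s=1,f=3) a[fast]=3≠a[slow]=1 write a[2]=3 → slow++,fast++
(s=2,f=4) a[fast]=3=a[slow] dup → fast++
(s=2,f=5) a[fast]=3=a[slow] dup → fast++
(s=2,f=6) a[fast]=5≠a[slow]=3 write a[3]=5 → slow++,fast++

slow=3, fast=7, prefix=[1, 3, 5]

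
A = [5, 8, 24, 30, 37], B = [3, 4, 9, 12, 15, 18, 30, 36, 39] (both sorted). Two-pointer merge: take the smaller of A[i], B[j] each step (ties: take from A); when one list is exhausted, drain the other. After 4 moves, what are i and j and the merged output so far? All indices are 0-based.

i=2, j=2, merged so far=[3, 4, 5, 8]

i=0 j=0: A[i]=5>B[j]=3 take 3, j++
i=0 j=1: A[i]=5>B[j]=4 take 4, j++
i=0 j=2: A[i]=5<=B[j]=9 take 5, i++
i=1 j=2: A[i]=8<=B[j]=9 take 8, i++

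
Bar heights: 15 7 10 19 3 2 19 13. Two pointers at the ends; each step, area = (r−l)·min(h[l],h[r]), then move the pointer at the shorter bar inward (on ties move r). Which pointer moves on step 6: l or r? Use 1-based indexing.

r

l=1 r=8: min(15,13)*7=91 best=91 *, r--
l=1 r=7: min(15,19)*6=90 best=91, l++
l=2 r=7: min(7,19)*5=35 best=91, l++
l=3 r=7: min(10,19)*4=40 best=91, l++
l=4 r=7: min(19,19)*3=57 best=91, r--
l=4 r=6: min(19,2)*2=4 best=91, r--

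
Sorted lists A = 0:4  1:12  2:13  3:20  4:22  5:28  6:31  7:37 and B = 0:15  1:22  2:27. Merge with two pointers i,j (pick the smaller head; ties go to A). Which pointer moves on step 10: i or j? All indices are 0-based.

i

[i=0,j=0] A[i]=4<=B[j]=15 take 4 → i++
[i=1,j=0] A[i]=12<=B[j]=15 take 12 → i++
[i=2,j=0] A[i]=13<=B[j]=15 take 13 → i++
[i=3,j=0] A[i]=20>B[j]=15 take 15 → j++
[i=3,j=1] A[i]=20<=B[j]=22 take 20 → i++
[i=4,j=1] A[i]=22<=B[j]=22 take 22 → i++
[i=5,j=1] A[i]=28>B[j]=22 take 22 → j++
[i=5,j=2] A[i]=28>B[j]=27 take 27 → j++
[i=5,j=3] B done, take A[i]=28 → i++
[i=6,j=3] B done, take A[i]=31 → i++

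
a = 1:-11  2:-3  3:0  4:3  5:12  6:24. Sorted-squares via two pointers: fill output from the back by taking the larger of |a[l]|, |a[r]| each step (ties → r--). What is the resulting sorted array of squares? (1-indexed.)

[1,6] |-11|<=|24| out[6]=576 → r--
[1,5] |-11|<=|12| out[5]=144 → r--
[1,4] |-11|>|3| out[4]=121 → l++
[2,4] |-3|<=|3| out[3]=9 → r--
[2,3] |-3|>|0| out[2]=9 → l++
[3,3] |0|<=|0| out[1]=0 → r--

[0, 9, 9, 121, 144, 576]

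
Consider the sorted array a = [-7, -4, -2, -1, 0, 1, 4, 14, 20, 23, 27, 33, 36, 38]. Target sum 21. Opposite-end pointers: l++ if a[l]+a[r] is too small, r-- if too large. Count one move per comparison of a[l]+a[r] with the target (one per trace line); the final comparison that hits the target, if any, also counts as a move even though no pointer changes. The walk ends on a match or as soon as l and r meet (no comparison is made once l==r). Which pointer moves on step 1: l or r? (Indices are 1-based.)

l=1 r=14: -7+38=31 >21, r--

r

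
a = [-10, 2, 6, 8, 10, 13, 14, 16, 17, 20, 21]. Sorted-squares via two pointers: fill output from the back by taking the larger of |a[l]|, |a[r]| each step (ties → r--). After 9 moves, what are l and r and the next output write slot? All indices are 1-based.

l=1 r=11: |-10|<=|21| out[11]=441, r--
l=1 r=10: |-10|<=|20| out[10]=400, r--
l=1 r=9: |-10|<=|17| out[9]=289, r--
l=1 r=8: |-10|<=|16| out[8]=256, r--
l=1 r=7: |-10|<=|14| out[7]=196, r--
l=1 r=6: |-10|<=|13| out[6]=169, r--
l=1 r=5: |-10|<=|10| out[5]=100, r--
l=1 r=4: |-10|>|8| out[4]=100, l++
l=2 r=4: |2|<=|8| out[3]=64, r--

l=2, r=3, next write slot=2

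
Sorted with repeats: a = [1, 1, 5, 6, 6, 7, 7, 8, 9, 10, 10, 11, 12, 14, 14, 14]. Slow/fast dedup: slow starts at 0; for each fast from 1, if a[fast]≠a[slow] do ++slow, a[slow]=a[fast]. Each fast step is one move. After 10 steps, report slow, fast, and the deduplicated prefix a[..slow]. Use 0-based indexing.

slow=0 fast=1: a[fast]=1=a[slow] dup, fast++
slow=0 fast=2: a[fast]=5≠a[slow]=1 write a[1]=5, slow++,fast++
slow=1 fast=3: a[fast]=6≠a[slow]=5 write a[2]=6, slow++,fast++
slow=2 fast=4: a[fast]=6=a[slow] dup, fast++
slow=2 fast=5: a[fast]=7≠a[slow]=6 write a[3]=7, slow++,fast++
slow=3 fast=6: a[fast]=7=a[slow] dup, fast++
slow=3 fast=7: a[fast]=8≠a[slow]=7 write a[4]=8, slow++,fast++
slow=4 fast=8: a[fast]=9≠a[slow]=8 write a[5]=9, slow++,fast++
slow=5 fast=9: a[fast]=10≠a[slow]=9 write a[6]=10, slow++,fast++
slow=6 fast=10: a[fast]=10=a[slow] dup, fast++

slow=6, fast=11, prefix=[1, 5, 6, 7, 8, 9, 10]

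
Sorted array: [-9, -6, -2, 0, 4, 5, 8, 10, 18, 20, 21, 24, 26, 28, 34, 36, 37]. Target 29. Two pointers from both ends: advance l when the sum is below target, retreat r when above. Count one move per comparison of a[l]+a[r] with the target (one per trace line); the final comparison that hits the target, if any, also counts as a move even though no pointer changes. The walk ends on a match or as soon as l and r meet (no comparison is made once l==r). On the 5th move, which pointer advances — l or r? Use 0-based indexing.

r

[0,16] -9+37=28 <29 → l++
[1,16] -6+37=31 >29 → r--
[1,15] -6+36=30 >29 → r--
[1,14] -6+34=28 <29 → l++
[2,14] -2+34=32 >29 → r--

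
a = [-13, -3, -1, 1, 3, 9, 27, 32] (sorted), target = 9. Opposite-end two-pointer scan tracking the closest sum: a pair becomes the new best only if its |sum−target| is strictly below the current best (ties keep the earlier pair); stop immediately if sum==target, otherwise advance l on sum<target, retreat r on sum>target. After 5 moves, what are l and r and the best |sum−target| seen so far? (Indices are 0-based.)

l=3, r=5, best |Δ|=1

l=0 r=7: -13+32=19 d=10 *, r--
l=0 r=6: -13+27=14 d=5 *, r--
l=0 r=5: -13+9=-4 d=13, l++
l=1 r=5: -3+9=6 d=3 *, l++
l=2 r=5: -1+9=8 d=1 *, l++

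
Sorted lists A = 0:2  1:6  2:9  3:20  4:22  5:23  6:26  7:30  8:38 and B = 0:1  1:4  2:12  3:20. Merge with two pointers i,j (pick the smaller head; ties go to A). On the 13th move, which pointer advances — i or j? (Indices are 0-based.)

[i=0,j=0] A[i]=2>B[j]=1 take 1 → j++
[i=0,j=1] A[i]=2<=B[j]=4 take 2 → i++
[i=1,j=1] A[i]=6>B[j]=4 take 4 → j++
[i=1,j=2] A[i]=6<=B[j]=12 take 6 → i++
[i=2,j=2] A[i]=9<=B[j]=12 take 9 → i++
[i=3,j=2] A[i]=20>B[j]=12 take 12 → j++
[i=3,j=3] A[i]=20<=B[j]=20 take 20 → i++
[i=4,j=3] A[i]=22>B[j]=20 take 20 → j++
[i=4,j=4] B done, take A[i]=22 → i++
[i=5,j=4] B done, take A[i]=23 → i++
[i=6,j=4] B done, take A[i]=26 → i++
[i=7,j=4] B done, take A[i]=30 → i++
[i=8,j=4] B done, take A[i]=38 → i++

i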